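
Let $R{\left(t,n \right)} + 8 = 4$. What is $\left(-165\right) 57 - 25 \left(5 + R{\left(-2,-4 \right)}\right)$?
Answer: $-9430$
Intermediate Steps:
$R{\left(t,n \right)} = -4$ ($R{\left(t,n \right)} = -8 + 4 = -4$)
$\left(-165\right) 57 - 25 \left(5 + R{\left(-2,-4 \right)}\right) = \left(-165\right) 57 - 25 \left(5 - 4\right) = -9405 - 25 \cdot 1 = -9405 - 25 = -9430$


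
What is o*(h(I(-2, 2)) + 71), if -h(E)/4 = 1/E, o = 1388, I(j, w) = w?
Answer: 95772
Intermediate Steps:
h(E) = -4/E
o*(h(I(-2, 2)) + 71) = 1388*(-4/2 + 71) = 1388*(-4*1/2 + 71) = 1388*(-2 + 71) = 1388*69 = 95772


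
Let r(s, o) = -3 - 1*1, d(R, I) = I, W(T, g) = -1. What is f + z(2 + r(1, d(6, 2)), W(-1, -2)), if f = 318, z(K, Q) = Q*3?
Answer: 315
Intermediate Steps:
r(s, o) = -4 (r(s, o) = -3 - 1 = -4)
z(K, Q) = 3*Q
f + z(2 + r(1, d(6, 2)), W(-1, -2)) = 318 + 3*(-1) = 318 - 3 = 315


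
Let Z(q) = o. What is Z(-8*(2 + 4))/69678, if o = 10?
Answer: 5/34839 ≈ 0.00014352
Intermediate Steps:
Z(q) = 10
Z(-8*(2 + 4))/69678 = 10/69678 = 10*(1/69678) = 5/34839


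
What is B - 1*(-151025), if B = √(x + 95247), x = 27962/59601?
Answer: 151025 + √338345603620809/59601 ≈ 1.5133e+5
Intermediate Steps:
x = 27962/59601 (x = 27962*(1/59601) = 27962/59601 ≈ 0.46915)
B = √338345603620809/59601 (B = √(27962/59601 + 95247) = √(5676844409/59601) = √338345603620809/59601 ≈ 308.62)
B - 1*(-151025) = √338345603620809/59601 - 1*(-151025) = √338345603620809/59601 + 151025 = 151025 + √338345603620809/59601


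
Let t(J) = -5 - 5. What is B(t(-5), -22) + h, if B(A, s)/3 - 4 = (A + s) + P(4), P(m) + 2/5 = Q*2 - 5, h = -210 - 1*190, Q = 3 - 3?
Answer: -2501/5 ≈ -500.20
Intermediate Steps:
Q = 0
h = -400 (h = -210 - 190 = -400)
P(m) = -27/5 (P(m) = -⅖ + (0*2 - 5) = -⅖ + (0 - 5) = -⅖ - 5 = -27/5)
t(J) = -10
B(A, s) = -21/5 + 3*A + 3*s (B(A, s) = 12 + 3*((A + s) - 27/5) = 12 + 3*(-27/5 + A + s) = 12 + (-81/5 + 3*A + 3*s) = -21/5 + 3*A + 3*s)
B(t(-5), -22) + h = (-21/5 + 3*(-10) + 3*(-22)) - 400 = (-21/5 - 30 - 66) - 400 = -501/5 - 400 = -2501/5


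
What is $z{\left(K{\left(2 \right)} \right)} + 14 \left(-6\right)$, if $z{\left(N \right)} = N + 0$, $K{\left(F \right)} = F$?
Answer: $-82$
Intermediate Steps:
$z{\left(N \right)} = N$
$z{\left(K{\left(2 \right)} \right)} + 14 \left(-6\right) = 2 + 14 \left(-6\right) = 2 - 84 = -82$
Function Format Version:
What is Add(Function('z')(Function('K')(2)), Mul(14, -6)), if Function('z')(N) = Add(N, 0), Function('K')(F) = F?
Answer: -82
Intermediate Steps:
Function('z')(N) = N
Add(Function('z')(Function('K')(2)), Mul(14, -6)) = Add(2, Mul(14, -6)) = Add(2, -84) = -82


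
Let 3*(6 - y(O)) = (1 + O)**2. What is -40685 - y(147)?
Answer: -100169/3 ≈ -33390.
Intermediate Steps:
y(O) = 6 - (1 + O)**2/3
-40685 - y(147) = -40685 - (6 - (1 + 147)**2/3) = -40685 - (6 - 1/3*148**2) = -40685 - (6 - 1/3*21904) = -40685 - (6 - 21904/3) = -40685 - 1*(-21886/3) = -40685 + 21886/3 = -100169/3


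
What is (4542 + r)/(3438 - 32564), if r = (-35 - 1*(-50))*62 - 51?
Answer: -5421/29126 ≈ -0.18612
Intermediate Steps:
r = 879 (r = (-35 + 50)*62 - 51 = 15*62 - 51 = 930 - 51 = 879)
(4542 + r)/(3438 - 32564) = (4542 + 879)/(3438 - 32564) = 5421/(-29126) = 5421*(-1/29126) = -5421/29126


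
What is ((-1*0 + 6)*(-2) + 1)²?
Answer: 121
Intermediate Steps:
((-1*0 + 6)*(-2) + 1)² = ((0 + 6)*(-2) + 1)² = (6*(-2) + 1)² = (-12 + 1)² = (-11)² = 121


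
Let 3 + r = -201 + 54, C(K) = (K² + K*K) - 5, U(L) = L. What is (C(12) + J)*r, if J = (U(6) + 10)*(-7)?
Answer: -25650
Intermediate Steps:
C(K) = -5 + 2*K² (C(K) = (K² + K²) - 5 = 2*K² - 5 = -5 + 2*K²)
r = -150 (r = -3 + (-201 + 54) = -3 - 147 = -150)
J = -112 (J = (6 + 10)*(-7) = 16*(-7) = -112)
(C(12) + J)*r = ((-5 + 2*12²) - 112)*(-150) = ((-5 + 2*144) - 112)*(-150) = ((-5 + 288) - 112)*(-150) = (283 - 112)*(-150) = 171*(-150) = -25650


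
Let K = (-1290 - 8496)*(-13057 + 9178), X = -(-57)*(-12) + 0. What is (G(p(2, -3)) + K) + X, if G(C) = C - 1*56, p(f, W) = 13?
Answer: 37959167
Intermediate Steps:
G(C) = -56 + C (G(C) = C - 56 = -56 + C)
X = -684 (X = -19*36 + 0 = -684 + 0 = -684)
K = 37959894 (K = -9786*(-3879) = 37959894)
(G(p(2, -3)) + K) + X = ((-56 + 13) + 37959894) - 684 = (-43 + 37959894) - 684 = 37959851 - 684 = 37959167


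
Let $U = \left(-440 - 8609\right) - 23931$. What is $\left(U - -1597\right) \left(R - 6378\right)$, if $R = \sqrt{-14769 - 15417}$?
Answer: $200160774 - 94149 i \sqrt{3354} \approx 2.0016 \cdot 10^{8} - 5.4525 \cdot 10^{6} i$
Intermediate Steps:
$R = 3 i \sqrt{3354}$ ($R = \sqrt{-30186} = 3 i \sqrt{3354} \approx 173.74 i$)
$U = -32980$ ($U = \left(-440 - 8609\right) - 23931 = -9049 - 23931 = -32980$)
$\left(U - -1597\right) \left(R - 6378\right) = \left(-32980 - -1597\right) \left(3 i \sqrt{3354} - 6378\right) = \left(-32980 + 1597\right) \left(-6378 + 3 i \sqrt{3354}\right) = - 31383 \left(-6378 + 3 i \sqrt{3354}\right) = 200160774 - 94149 i \sqrt{3354}$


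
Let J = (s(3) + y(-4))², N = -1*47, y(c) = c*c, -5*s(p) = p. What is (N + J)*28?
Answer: 133112/25 ≈ 5324.5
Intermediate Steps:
s(p) = -p/5
y(c) = c²
N = -47
J = 5929/25 (J = (-⅕*3 + (-4)²)² = (-⅗ + 16)² = (77/5)² = 5929/25 ≈ 237.16)
(N + J)*28 = (-47 + 5929/25)*28 = (4754/25)*28 = 133112/25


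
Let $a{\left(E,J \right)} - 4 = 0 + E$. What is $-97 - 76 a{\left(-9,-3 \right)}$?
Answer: $283$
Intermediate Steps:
$a{\left(E,J \right)} = 4 + E$ ($a{\left(E,J \right)} = 4 + \left(0 + E\right) = 4 + E$)
$-97 - 76 a{\left(-9,-3 \right)} = -97 - 76 \left(4 - 9\right) = -97 - -380 = -97 + 380 = 283$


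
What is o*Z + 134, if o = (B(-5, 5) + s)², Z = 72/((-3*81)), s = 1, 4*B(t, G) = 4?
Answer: 3586/27 ≈ 132.81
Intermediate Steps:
B(t, G) = 1 (B(t, G) = (¼)*4 = 1)
Z = -8/27 (Z = 72/(-243) = 72*(-1/243) = -8/27 ≈ -0.29630)
o = 4 (o = (1 + 1)² = 2² = 4)
o*Z + 134 = 4*(-8/27) + 134 = -32/27 + 134 = 3586/27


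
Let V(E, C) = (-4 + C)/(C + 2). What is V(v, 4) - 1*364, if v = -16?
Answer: -364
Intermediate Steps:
V(E, C) = (-4 + C)/(2 + C)
V(v, 4) - 1*364 = (-4 + 4)/(2 + 4) - 1*364 = 0/6 - 364 = (1/6)*0 - 364 = 0 - 364 = -364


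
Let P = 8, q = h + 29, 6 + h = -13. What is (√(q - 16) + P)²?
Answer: (8 + I*√6)² ≈ 58.0 + 39.192*I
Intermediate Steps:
h = -19 (h = -6 - 13 = -19)
q = 10 (q = -19 + 29 = 10)
(√(q - 16) + P)² = (√(10 - 16) + 8)² = (√(-6) + 8)² = (I*√6 + 8)² = (8 + I*√6)²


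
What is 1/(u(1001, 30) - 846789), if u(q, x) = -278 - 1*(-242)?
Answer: -1/846825 ≈ -1.1809e-6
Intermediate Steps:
u(q, x) = -36 (u(q, x) = -278 + 242 = -36)
1/(u(1001, 30) - 846789) = 1/(-36 - 846789) = 1/(-846825) = -1/846825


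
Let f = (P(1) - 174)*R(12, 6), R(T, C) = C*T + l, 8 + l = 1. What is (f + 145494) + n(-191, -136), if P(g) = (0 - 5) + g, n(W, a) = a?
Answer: 133788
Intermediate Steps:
l = -7 (l = -8 + 1 = -7)
R(T, C) = -7 + C*T (R(T, C) = C*T - 7 = -7 + C*T)
P(g) = -5 + g
f = -11570 (f = ((-5 + 1) - 174)*(-7 + 6*12) = (-4 - 174)*(-7 + 72) = -178*65 = -11570)
(f + 145494) + n(-191, -136) = (-11570 + 145494) - 136 = 133924 - 136 = 133788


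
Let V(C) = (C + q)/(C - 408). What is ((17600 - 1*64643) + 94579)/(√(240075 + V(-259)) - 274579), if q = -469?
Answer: -4352971179224/25143694619497 - 23768*√106807212251/25143694619497 ≈ -0.17343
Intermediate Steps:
V(C) = (-469 + C)/(-408 + C) (V(C) = (C - 469)/(C - 408) = (-469 + C)/(-408 + C))
((17600 - 1*64643) + 94579)/(√(240075 + V(-259)) - 274579) = ((17600 - 1*64643) + 94579)/(√(240075 + (-469 - 259)/(-408 - 259)) - 274579) = ((17600 - 64643) + 94579)/(√(240075 - 728/(-667)) - 274579) = (-47043 + 94579)/(√(240075 - 1/667*(-728)) - 274579) = 47536/(√(240075 + 728/667) - 274579) = 47536/(√(160130753/667) - 274579) = 47536/(√106807212251/667 - 274579) = 47536/(-274579 + √106807212251/667)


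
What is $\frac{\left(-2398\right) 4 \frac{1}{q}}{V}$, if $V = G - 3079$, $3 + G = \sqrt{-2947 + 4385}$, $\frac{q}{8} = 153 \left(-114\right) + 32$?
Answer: $- \frac{1847659}{82673874630} - \frac{1199 \sqrt{1438}}{165347749260} \approx -2.2624 \cdot 10^{-5}$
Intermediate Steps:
$q = -139280$ ($q = 8 \left(153 \left(-114\right) + 32\right) = 8 \left(-17442 + 32\right) = 8 \left(-17410\right) = -139280$)
$G = -3 + \sqrt{1438}$ ($G = -3 + \sqrt{-2947 + 4385} = -3 + \sqrt{1438} \approx 34.921$)
$V = -3082 + \sqrt{1438}$ ($V = \left(-3 + \sqrt{1438}\right) - 3079 = -3082 + \sqrt{1438} \approx -3044.1$)
$\frac{\left(-2398\right) 4 \frac{1}{q}}{V} = \frac{\left(-2398\right) 4 \frac{1}{-139280}}{-3082 + \sqrt{1438}} = \frac{\left(-9592\right) \left(- \frac{1}{139280}\right)}{-3082 + \sqrt{1438}} = \frac{1199}{17410 \left(-3082 + \sqrt{1438}\right)}$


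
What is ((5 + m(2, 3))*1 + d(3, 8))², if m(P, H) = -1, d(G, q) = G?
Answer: 49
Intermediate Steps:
((5 + m(2, 3))*1 + d(3, 8))² = ((5 - 1)*1 + 3)² = (4*1 + 3)² = (4 + 3)² = 7² = 49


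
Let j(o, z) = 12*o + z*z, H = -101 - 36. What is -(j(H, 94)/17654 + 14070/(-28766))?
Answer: 10376677/126958741 ≈ 0.081733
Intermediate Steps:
H = -137
j(o, z) = z**2 + 12*o (j(o, z) = 12*o + z**2 = z**2 + 12*o)
-(j(H, 94)/17654 + 14070/(-28766)) = -((94**2 + 12*(-137))/17654 + 14070/(-28766)) = -((8836 - 1644)*(1/17654) + 14070*(-1/28766)) = -(7192*(1/17654) - 7035/14383) = -(3596/8827 - 7035/14383) = -1*(-10376677/126958741) = 10376677/126958741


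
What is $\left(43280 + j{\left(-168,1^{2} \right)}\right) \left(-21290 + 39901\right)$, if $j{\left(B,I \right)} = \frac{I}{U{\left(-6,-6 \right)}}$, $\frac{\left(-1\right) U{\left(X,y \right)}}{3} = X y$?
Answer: $\frac{86992262029}{108} \approx 8.0548 \cdot 10^{8}$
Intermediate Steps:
$U{\left(X,y \right)} = - 3 X y$
$j{\left(B,I \right)} = - \frac{I}{108}$ ($j{\left(B,I \right)} = \frac{I}{\left(-3\right) \left(-6\right) \left(-6\right)} = \frac{I}{-108} = I \left(- \frac{1}{108}\right) = - \frac{I}{108}$)
$\left(43280 + j{\left(-168,1^{2} \right)}\right) \left(-21290 + 39901\right) = \left(43280 - \frac{1^{2}}{108}\right) \left(-21290 + 39901\right) = \left(43280 - \frac{1}{108}\right) 18611 = \frac{4674239}{108} \cdot 18611 = \frac{86992262029}{108}$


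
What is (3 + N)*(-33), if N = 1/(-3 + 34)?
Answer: -3102/31 ≈ -100.06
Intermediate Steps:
N = 1/31 ≈ 0.032258
(3 + N)*(-33) = (3 + 1/31)*(-33) = (94/31)*(-33) = -3102/31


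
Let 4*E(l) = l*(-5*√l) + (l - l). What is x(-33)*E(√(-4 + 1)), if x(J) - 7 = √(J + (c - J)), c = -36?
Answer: 3^(¾)*I^(3/2)*(-35 - 30*I)/4 ≈ 26.193 - 2.0148*I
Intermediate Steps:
x(J) = 7 + 6*I (x(J) = 7 + √(J + (-36 - J)) = 7 + √(-36) = 7 + 6*I)
E(l) = -5*l^(3/2)/4 (E(l) = (l*(-5*√l) + (l - l))/4 = (-5*l^(3/2) + 0)/4 = (-5*l^(3/2))/4 = -5*l^(3/2)/4)
x(-33)*E(√(-4 + 1)) = (7 + 6*I)*(-5*(-4 + 1)^(¾)/4) = (7 + 6*I)*(-5*(-3)^(¾)/4) = (7 + 6*I)*(-5*3^(¾)*I^(3/2)/4) = -5*3^(¾)*I^(3/2)*(7 + 6*I)/4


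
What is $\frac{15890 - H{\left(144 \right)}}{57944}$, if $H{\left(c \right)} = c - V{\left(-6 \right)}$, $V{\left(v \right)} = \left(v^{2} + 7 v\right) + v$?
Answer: $\frac{7867}{28972} \approx 0.27154$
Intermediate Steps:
$V{\left(v \right)} = v^{2} + 8 v$
$H{\left(c \right)} = 12 + c$ ($H{\left(c \right)} = c - - 6 \left(8 - 6\right) = c - \left(-6\right) 2 = c - -12 = c + 12 = 12 + c$)
$\frac{15890 - H{\left(144 \right)}}{57944} = \frac{15890 - \left(12 + 144\right)}{57944} = \left(15890 - 156\right) \frac{1}{57944} = 15734 \cdot \frac{1}{57944} = \frac{7867}{28972}$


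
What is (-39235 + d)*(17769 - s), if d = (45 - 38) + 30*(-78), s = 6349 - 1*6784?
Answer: -756703872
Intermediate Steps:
s = -435 (s = 6349 - 6784 = -435)
d = -2333 (d = 7 - 2340 = -2333)
(-39235 + d)*(17769 - s) = (-39235 - 2333)*(17769 - 1*(-435)) = -41568*(17769 + 435) = -41568*18204 = -756703872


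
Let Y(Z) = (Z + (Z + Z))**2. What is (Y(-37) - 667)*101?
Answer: 1177054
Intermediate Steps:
Y(Z) = 9*Z**2 (Y(Z) = (Z + 2*Z)**2 = (3*Z)**2 = 9*Z**2)
(Y(-37) - 667)*101 = (9*(-37)**2 - 667)*101 = (9*1369 - 667)*101 = (12321 - 667)*101 = 11654*101 = 1177054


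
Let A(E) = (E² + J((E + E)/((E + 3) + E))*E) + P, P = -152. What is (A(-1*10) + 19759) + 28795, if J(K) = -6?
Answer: 48562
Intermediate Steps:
A(E) = -152 + E² - 6*E (A(E) = (E² - 6*E) - 152 = -152 + E² - 6*E)
(A(-1*10) + 19759) + 28795 = ((-152 + (-1*10)² - (-6)*10) + 19759) + 28795 = ((-152 + (-10)² - 6*(-10)) + 19759) + 28795 = ((-152 + 100 + 60) + 19759) + 28795 = (8 + 19759) + 28795 = 19767 + 28795 = 48562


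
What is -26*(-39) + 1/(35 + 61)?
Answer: 97345/96 ≈ 1014.0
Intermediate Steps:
-26*(-39) + 1/(35 + 61) = 1014 + 1/96 = 97345/96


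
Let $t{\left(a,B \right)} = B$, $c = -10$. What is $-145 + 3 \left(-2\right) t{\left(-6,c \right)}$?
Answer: $-85$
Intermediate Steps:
$-145 + 3 \left(-2\right) t{\left(-6,c \right)} = -145 + 3 \left(-2\right) \left(-10\right) = -145 - -60 = -145 + 60 = -85$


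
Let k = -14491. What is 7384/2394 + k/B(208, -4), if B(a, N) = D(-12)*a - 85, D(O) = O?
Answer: 26874779/3089457 ≈ 8.6989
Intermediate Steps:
B(a, N) = -85 - 12*a (B(a, N) = -12*a - 85 = -85 - 12*a)
7384/2394 + k/B(208, -4) = 7384/2394 - 14491/(-85 - 12*208) = 7384*(1/2394) - 14491/(-85 - 2496) = 3692/1197 - 14491/(-2581) = 3692/1197 - 14491*(-1/2581) = 3692/1197 + 14491/2581 = 26874779/3089457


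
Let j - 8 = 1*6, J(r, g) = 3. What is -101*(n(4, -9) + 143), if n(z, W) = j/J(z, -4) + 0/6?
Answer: -44743/3 ≈ -14914.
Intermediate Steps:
j = 14 (j = 8 + 1*6 = 8 + 6 = 14)
n(z, W) = 14/3 (n(z, W) = 14/3 + 0/6 = 14*(1/3) + 0*(1/6) = 14/3 + 0 = 14/3)
-101*(n(4, -9) + 143) = -101*(14/3 + 143) = -101*443/3 = -44743/3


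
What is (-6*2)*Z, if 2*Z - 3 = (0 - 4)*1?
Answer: 6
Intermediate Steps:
Z = -1/2 (Z = 3/2 + ((0 - 4)*1)/2 = 3/2 + (-4*1)/2 = 3/2 + (1/2)*(-4) = 3/2 - 2 = -1/2 ≈ -0.50000)
(-6*2)*Z = -6*2*(-1/2) = -12*(-1/2) = 6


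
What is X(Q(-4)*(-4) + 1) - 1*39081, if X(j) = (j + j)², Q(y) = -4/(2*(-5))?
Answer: -976989/25 ≈ -39080.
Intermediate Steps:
Q(y) = ⅖ (Q(y) = -4/(-10) = -4*(-⅒) = ⅖)
X(j) = 4*j² (X(j) = (2*j)² = 4*j²)
X(Q(-4)*(-4) + 1) - 1*39081 = 4*((⅖)*(-4) + 1)² - 1*39081 = 4*(-8/5 + 1)² - 39081 = 4*(-⅗)² - 39081 = 4*(9/25) - 39081 = 36/25 - 39081 = -976989/25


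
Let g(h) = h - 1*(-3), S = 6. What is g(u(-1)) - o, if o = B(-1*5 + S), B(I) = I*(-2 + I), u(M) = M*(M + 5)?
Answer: 0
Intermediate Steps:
u(M) = M*(5 + M)
g(h) = 3 + h (g(h) = h + 3 = 3 + h)
o = -1 (o = (-1*5 + 6)*(-2 + (-1*5 + 6)) = (-5 + 6)*(-2 + (-5 + 6)) = 1*(-2 + 1) = 1*(-1) = -1)
g(u(-1)) - o = (3 - (5 - 1)) - 1*(-1) = (3 - 1*4) + 1 = (3 - 4) + 1 = -1 + 1 = 0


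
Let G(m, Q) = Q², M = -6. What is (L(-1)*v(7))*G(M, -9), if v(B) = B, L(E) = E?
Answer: -567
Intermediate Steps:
(L(-1)*v(7))*G(M, -9) = -1*7*(-9)² = -7*81 = -567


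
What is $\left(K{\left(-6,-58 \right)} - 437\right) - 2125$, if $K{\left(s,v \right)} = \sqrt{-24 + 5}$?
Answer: $-2562 + i \sqrt{19} \approx -2562.0 + 4.3589 i$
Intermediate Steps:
$K{\left(s,v \right)} = i \sqrt{19}$ ($K{\left(s,v \right)} = \sqrt{-19} = i \sqrt{19}$)
$\left(K{\left(-6,-58 \right)} - 437\right) - 2125 = \left(i \sqrt{19} - 437\right) - 2125 = \left(-437 + i \sqrt{19}\right) - 2125 = -2562 + i \sqrt{19}$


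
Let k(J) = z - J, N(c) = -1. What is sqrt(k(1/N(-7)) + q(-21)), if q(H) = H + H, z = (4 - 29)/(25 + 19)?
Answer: I*sqrt(20119)/22 ≈ 6.4473*I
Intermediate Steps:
z = -25/44 ≈ -0.56818
q(H) = 2*H
k(J) = -25/44 - J
sqrt(k(1/N(-7)) + q(-21)) = sqrt((-25/44 - 1/(-1)) + 2*(-21)) = sqrt((-25/44 - 1*(-1)) - 42) = sqrt((-25/44 + 1) - 42) = sqrt(19/44 - 42) = sqrt(-1829/44) = I*sqrt(20119)/22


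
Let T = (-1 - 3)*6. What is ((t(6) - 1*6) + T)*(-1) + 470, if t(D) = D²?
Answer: 464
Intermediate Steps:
T = -24 (T = -4*6 = -24)
((t(6) - 1*6) + T)*(-1) + 470 = ((6² - 1*6) - 24)*(-1) + 470 = ((36 - 6) - 24)*(-1) + 470 = (30 - 24)*(-1) + 470 = 6*(-1) + 470 = -6 + 470 = 464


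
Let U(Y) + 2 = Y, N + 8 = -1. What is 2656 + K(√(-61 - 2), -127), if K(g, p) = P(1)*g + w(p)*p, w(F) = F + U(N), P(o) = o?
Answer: 20182 + 3*I*√7 ≈ 20182.0 + 7.9373*I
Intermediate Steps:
N = -9 (N = -8 - 1 = -9)
U(Y) = -2 + Y
w(F) = -11 + F (w(F) = F + (-2 - 9) = F - 11 = -11 + F)
K(g, p) = g + p*(-11 + p) (K(g, p) = 1*g + (-11 + p)*p = g + p*(-11 + p))
2656 + K(√(-61 - 2), -127) = 2656 + (√(-61 - 2) - 127*(-11 - 127)) = 2656 + (√(-63) - 127*(-138)) = 2656 + (3*I*√7 + 17526) = 2656 + (17526 + 3*I*√7) = 20182 + 3*I*√7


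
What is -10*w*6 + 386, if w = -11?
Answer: 1046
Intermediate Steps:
-10*w*6 + 386 = -10*(-11)*6 + 386 = 110*6 + 386 = 660 + 386 = 1046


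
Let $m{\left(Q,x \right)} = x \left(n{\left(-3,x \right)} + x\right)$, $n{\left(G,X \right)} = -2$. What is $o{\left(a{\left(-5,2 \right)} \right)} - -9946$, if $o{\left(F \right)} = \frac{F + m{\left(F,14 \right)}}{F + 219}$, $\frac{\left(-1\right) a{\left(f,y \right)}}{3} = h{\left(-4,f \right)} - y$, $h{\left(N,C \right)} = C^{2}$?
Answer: $\frac{497333}{50} \approx 9946.7$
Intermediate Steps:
$a{\left(f,y \right)} = - 3 f^{2} + 3 y$ ($a{\left(f,y \right)} = - 3 \left(f^{2} - y\right) = - 3 f^{2} + 3 y$)
$m{\left(Q,x \right)} = x \left(-2 + x\right)$
$o{\left(F \right)} = \frac{168 + F}{219 + F}$ ($o{\left(F \right)} = \frac{F + 14 \left(-2 + 14\right)}{F + 219} = \frac{F + 14 \cdot 12}{219 + F} = \frac{F + 168}{219 + F} = \frac{168 + F}{219 + F}$)
$o{\left(a{\left(-5,2 \right)} \right)} - -9946 = \frac{168 + \left(- 3 \left(-5\right)^{2} + 3 \cdot 2\right)}{219 + \left(- 3 \left(-5\right)^{2} + 3 \cdot 2\right)} - -9946 = \frac{168 + \left(\left(-3\right) 25 + 6\right)}{219 + \left(\left(-3\right) 25 + 6\right)} + 9946 = \frac{168 + \left(-75 + 6\right)}{219 + \left(-75 + 6\right)} + 9946 = \frac{168 - 69}{219 - 69} + 9946 = \frac{1}{150} \cdot 99 + 9946 = \frac{33}{50} + 9946 = \frac{497333}{50}$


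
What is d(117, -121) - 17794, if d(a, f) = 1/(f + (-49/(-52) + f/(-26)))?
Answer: -106781846/6001 ≈ -17794.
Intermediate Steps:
d(a, f) = 1/(49/52 + 25*f/26) (d(a, f) = 1/(f + (-49*(-1/52) + f*(-1/26))) = 1/(f + (49/52 - f/26)) = 1/(49/52 + 25*f/26))
d(117, -121) - 17794 = 52/(49 + 50*(-121)) - 17794 = 52/(49 - 6050) - 17794 = 52/(-6001) - 17794 = 52*(-1/6001) - 17794 = -52/6001 - 17794 = -106781846/6001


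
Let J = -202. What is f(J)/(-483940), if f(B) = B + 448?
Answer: -123/241970 ≈ -0.00050833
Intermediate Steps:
f(B) = 448 + B
f(J)/(-483940) = (448 - 202)/(-483940) = 246*(-1/483940) = -123/241970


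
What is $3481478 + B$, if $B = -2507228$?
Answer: $974250$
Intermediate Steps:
$3481478 + B = 3481478 - 2507228 = 974250$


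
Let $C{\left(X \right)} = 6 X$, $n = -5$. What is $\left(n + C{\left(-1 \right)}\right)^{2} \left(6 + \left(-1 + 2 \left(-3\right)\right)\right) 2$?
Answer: $-242$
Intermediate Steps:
$\left(n + C{\left(-1 \right)}\right)^{2} \left(6 + \left(-1 + 2 \left(-3\right)\right)\right) 2 = \left(-5 + 6 \left(-1\right)\right)^{2} \left(6 + \left(-1 + 2 \left(-3\right)\right)\right) 2 = \left(-5 - 6\right)^{2} \left(6 - 7\right) 2 = \left(-11\right)^{2} \left(6 - 7\right) 2 = 121 \left(-1\right) 2 = \left(-121\right) 2 = -242$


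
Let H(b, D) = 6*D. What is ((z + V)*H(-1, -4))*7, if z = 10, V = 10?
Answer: -3360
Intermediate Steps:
((z + V)*H(-1, -4))*7 = ((10 + 10)*(6*(-4)))*7 = (20*(-24))*7 = -480*7 = -3360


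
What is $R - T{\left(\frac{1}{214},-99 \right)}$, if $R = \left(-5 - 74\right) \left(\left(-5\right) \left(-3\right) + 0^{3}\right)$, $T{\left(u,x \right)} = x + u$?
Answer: $- \frac{232405}{214} \approx -1086.0$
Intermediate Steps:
$T{\left(u,x \right)} = u + x$
$R = -1185$ ($R = - 79 \left(15 + 0\right) = \left(-79\right) 15 = -1185$)
$R - T{\left(\frac{1}{214},-99 \right)} = -1185 - \left(\frac{1}{214} - 99\right) = -1185 - - \frac{21185}{214} = -1185 + \frac{21185}{214} = - \frac{232405}{214}$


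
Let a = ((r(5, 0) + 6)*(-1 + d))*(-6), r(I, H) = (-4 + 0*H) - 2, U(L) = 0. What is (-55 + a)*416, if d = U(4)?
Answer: -22880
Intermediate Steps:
d = 0
r(I, H) = -6 (r(I, H) = (-4 + 0) - 2 = -4 - 2 = -6)
a = 0 (a = ((-6 + 6)*(-1 + 0))*(-6) = (0*(-1))*(-6) = 0*(-6) = 0)
(-55 + a)*416 = (-55 + 0)*416 = -55*416 = -22880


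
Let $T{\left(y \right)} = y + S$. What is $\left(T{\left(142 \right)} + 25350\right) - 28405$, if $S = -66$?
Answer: $-2979$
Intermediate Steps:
$T{\left(y \right)} = -66 + y$ ($T{\left(y \right)} = y - 66 = -66 + y$)
$\left(T{\left(142 \right)} + 25350\right) - 28405 = \left(\left(-66 + 142\right) + 25350\right) - 28405 = \left(76 + 25350\right) - 28405 = 25426 - 28405 = -2979$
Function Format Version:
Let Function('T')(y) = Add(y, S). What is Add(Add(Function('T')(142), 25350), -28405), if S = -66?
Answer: -2979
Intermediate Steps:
Function('T')(y) = Add(-66, y) (Function('T')(y) = Add(y, -66) = Add(-66, y))
Add(Add(Function('T')(142), 25350), -28405) = Add(Add(Add(-66, 142), 25350), -28405) = Add(Add(76, 25350), -28405) = Add(25426, -28405) = -2979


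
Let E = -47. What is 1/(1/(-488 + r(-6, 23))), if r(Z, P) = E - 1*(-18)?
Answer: -517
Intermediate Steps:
r(Z, P) = -29 (r(Z, P) = -47 - 1*(-18) = -47 + 18 = -29)
1/(1/(-488 + r(-6, 23))) = 1/(1/(-488 - 29)) = 1/(1/(-517)) = 1/(-1/517) = -517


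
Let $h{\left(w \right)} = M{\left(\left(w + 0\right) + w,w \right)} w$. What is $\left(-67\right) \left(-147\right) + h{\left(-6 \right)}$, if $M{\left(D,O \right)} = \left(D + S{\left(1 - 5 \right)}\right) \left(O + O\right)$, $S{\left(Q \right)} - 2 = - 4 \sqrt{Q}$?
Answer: $9129 - 576 i \approx 9129.0 - 576.0 i$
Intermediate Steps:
$S{\left(Q \right)} = 2 - 4 \sqrt{Q}$
$M{\left(D,O \right)} = 2 O \left(2 + D - 8 i\right)$ ($M{\left(D,O \right)} = \left(D + \left(2 - 4 \sqrt{1 - 5}\right)\right) \left(O + O\right) = \left(D + \left(2 - 4 \sqrt{-4}\right)\right) 2 O = \left(D + \left(2 - 4 \cdot 2 i\right)\right) 2 O = \left(D + \left(2 - 8 i\right)\right) 2 O = \left(2 + D - 8 i\right) 2 O = 2 O \left(2 + D - 8 i\right)$)
$h{\left(w \right)} = 2 w^{2} \left(2 - 8 i + 2 w\right)$ ($h{\left(w \right)} = 2 w \left(2 + \left(\left(w + 0\right) + w\right) - 8 i\right) w = 2 w \left(2 + \left(w + w\right) - 8 i\right) w = 2 w \left(2 + 2 w - 8 i\right) w = 2 w \left(2 - 8 i + 2 w\right) w = 2 w^{2} \left(2 - 8 i + 2 w\right)$)
$\left(-67\right) \left(-147\right) + h{\left(-6 \right)} = \left(-67\right) \left(-147\right) + 4 \left(-6\right)^{2} \left(1 - 6 - 4 i\right) = 9849 + 4 \cdot 36 \left(-5 - 4 i\right) = 9849 - \left(720 + 576 i\right) = 9129 - 576 i$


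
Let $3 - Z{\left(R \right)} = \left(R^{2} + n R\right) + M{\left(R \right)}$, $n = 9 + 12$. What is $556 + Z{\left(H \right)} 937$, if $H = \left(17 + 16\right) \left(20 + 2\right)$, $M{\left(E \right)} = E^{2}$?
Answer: $-1002022559$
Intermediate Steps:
$n = 21$
$H = 726$ ($H = 33 \cdot 22 = 726$)
$Z{\left(R \right)} = 3 - 21 R - 2 R^{2}$ ($Z{\left(R \right)} = 3 - \left(\left(R^{2} + 21 R\right) + R^{2}\right) = 3 - \left(2 R^{2} + 21 R\right) = 3 - 21 R - 2 R^{2}$)
$556 + Z{\left(H \right)} 937 = 556 + \left(3 - 15246 - 2 \cdot 726^{2}\right) 937 = 556 + \left(3 - 15246 - 1054152\right) 937 = 556 - 1002023115 = -1002022559$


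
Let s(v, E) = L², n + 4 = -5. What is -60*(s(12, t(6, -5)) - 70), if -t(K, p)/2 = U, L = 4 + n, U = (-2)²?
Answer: 2700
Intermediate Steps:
n = -9 (n = -4 - 5 = -9)
U = 4
L = -5 (L = 4 - 9 = -5)
t(K, p) = -8 (t(K, p) = -2*4 = -8)
s(v, E) = 25 (s(v, E) = (-5)² = 25)
-60*(s(12, t(6, -5)) - 70) = -60*(25 - 70) = -60*(-45) = 2700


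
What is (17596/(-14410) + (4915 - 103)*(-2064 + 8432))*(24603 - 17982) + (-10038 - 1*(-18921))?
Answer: 1461794246273337/7205 ≈ 2.0289e+11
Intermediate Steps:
(17596/(-14410) + (4915 - 103)*(-2064 + 8432))*(24603 - 17982) + (-10038 - 1*(-18921)) = (17596*(-1/14410) + 4812*6368)*6621 + (-10038 + 18921) = (-8798/7205 + 30642816)*6621 + 8883 = (220781480482/7205)*6621 + 8883 = 1461794182271322/7205 + 8883 = 1461794246273337/7205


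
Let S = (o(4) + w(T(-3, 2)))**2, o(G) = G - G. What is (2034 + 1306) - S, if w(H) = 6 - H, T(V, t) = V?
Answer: 3259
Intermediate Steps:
o(G) = 0
S = 81 (S = (0 + (6 - 1*(-3)))**2 = (0 + (6 + 3))**2 = (0 + 9)**2 = 9**2 = 81)
(2034 + 1306) - S = (2034 + 1306) - 1*81 = 3340 - 81 = 3259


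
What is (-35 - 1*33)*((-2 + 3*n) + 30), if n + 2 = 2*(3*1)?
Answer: -2720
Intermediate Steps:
n = 4 (n = -2 + 2*(3*1) = -2 + 2*3 = -2 + 6 = 4)
(-35 - 1*33)*((-2 + 3*n) + 30) = (-35 - 1*33)*((-2 + 3*4) + 30) = (-35 - 33)*((-2 + 12) + 30) = -68*(10 + 30) = -68*40 = -2720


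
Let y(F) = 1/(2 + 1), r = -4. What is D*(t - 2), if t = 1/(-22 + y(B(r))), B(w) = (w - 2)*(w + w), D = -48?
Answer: 6384/65 ≈ 98.215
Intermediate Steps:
B(w) = 2*w*(-2 + w) (B(w) = (-2 + w)*(2*w) = 2*w*(-2 + w))
y(F) = 1/3
t = -3/65 (t = 1/(-22 + 1/3) = 1/(-65/3) = -3/65 ≈ -0.046154)
D*(t - 2) = -48*(-3/65 - 2) = -48*(-133/65) = 6384/65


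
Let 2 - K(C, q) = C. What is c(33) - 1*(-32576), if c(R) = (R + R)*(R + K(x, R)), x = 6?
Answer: 34490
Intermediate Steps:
K(C, q) = 2 - C
c(R) = 2*R*(-4 + R) (c(R) = (R + R)*(R + (2 - 1*6)) = (2*R)*(R + (2 - 6)) = (2*R)*(R - 4) = (2*R)*(-4 + R) = 2*R*(-4 + R))
c(33) - 1*(-32576) = 2*33*(-4 + 33) - 1*(-32576) = 2*33*29 + 32576 = 1914 + 32576 = 34490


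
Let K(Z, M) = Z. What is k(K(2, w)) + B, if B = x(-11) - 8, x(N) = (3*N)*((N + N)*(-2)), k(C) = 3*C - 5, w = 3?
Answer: -1459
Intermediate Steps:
k(C) = -5 + 3*C
x(N) = -12*N² (x(N) = (3*N)*((2*N)*(-2)) = (3*N)*(-4*N) = -12*N²)
B = -1460 (B = -12*(-11)² - 8 = -12*121 - 8 = -1452 - 8 = -1460)
k(K(2, w)) + B = (-5 + 3*2) - 1460 = (-5 + 6) - 1460 = 1 - 1460 = -1459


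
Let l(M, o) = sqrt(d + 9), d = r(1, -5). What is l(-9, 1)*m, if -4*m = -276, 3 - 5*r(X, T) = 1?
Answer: 69*sqrt(235)/5 ≈ 211.55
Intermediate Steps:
r(X, T) = 2/5 (r(X, T) = 3/5 - 1/5*1 = 3/5 - 1/5 = 2/5)
d = 2/5 ≈ 0.40000
l(M, o) = sqrt(235)/5 (l(M, o) = sqrt(2/5 + 9) = sqrt(47/5) = sqrt(235)/5)
m = 69 (m = -1/4*(-276) = 69)
l(-9, 1)*m = (sqrt(235)/5)*69 = 69*sqrt(235)/5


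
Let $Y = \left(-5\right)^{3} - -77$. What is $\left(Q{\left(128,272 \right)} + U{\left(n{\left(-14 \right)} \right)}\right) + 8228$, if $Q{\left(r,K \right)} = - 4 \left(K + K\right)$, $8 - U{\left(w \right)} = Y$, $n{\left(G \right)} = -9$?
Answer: $6108$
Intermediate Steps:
$Y = -48$ ($Y = -125 + 77 = -48$)
$U{\left(w \right)} = 56$ ($U{\left(w \right)} = 8 - -48 = 8 + 48 = 56$)
$Q{\left(r,K \right)} = - 8 K$ ($Q{\left(r,K \right)} = - 4 \cdot 2 K = - 8 K$)
$\left(Q{\left(128,272 \right)} + U{\left(n{\left(-14 \right)} \right)}\right) + 8228 = \left(\left(-8\right) 272 + 56\right) + 8228 = \left(-2176 + 56\right) + 8228 = -2120 + 8228 = 6108$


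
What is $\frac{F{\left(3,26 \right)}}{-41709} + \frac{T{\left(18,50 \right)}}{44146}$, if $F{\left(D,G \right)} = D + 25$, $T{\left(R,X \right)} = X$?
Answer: $\frac{424681}{920642757} \approx 0.00046129$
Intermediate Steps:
$F{\left(D,G \right)} = 25 + D$
$\frac{F{\left(3,26 \right)}}{-41709} + \frac{T{\left(18,50 \right)}}{44146} = \frac{25 + 3}{-41709} + \frac{50}{44146} = 28 \left(- \frac{1}{41709}\right) + 50 \cdot \frac{1}{44146} = - \frac{28}{41709} + \frac{25}{22073} = \frac{424681}{920642757}$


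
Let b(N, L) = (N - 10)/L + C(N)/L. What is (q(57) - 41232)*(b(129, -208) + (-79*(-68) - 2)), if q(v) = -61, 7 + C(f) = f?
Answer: -46112677667/208 ≈ -2.2170e+8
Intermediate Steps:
C(f) = -7 + f
b(N, L) = (-10 + N)/L + (-7 + N)/L (b(N, L) = (N - 10)/L + (-7 + N)/L = (-10 + N)/L + (-7 + N)/L)
(q(57) - 41232)*(b(129, -208) + (-79*(-68) - 2)) = (-61 - 41232)*((-17 + 2*129)/(-208) + (-79*(-68) - 2)) = -41293*(-(-17 + 258)/208 + (5372 - 2)) = -41293*(-1/208*241 + 5370) = -41293*(-241/208 + 5370) = -41293*1116719/208 = -46112677667/208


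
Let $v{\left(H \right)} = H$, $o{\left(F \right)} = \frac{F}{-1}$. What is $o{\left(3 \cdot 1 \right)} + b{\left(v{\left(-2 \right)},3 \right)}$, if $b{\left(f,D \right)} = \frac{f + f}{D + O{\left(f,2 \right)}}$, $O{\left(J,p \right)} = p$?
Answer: $- \frac{19}{5} \approx -3.8$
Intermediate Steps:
$o{\left(F \right)} = - F$ ($o{\left(F \right)} = F \left(-1\right) = - F$)
$b{\left(f,D \right)} = \frac{2 f}{2 + D}$ ($b{\left(f,D \right)} = \frac{f + f}{D + 2} = \frac{2 f}{2 + D}$)
$o{\left(3 \cdot 1 \right)} + b{\left(v{\left(-2 \right)},3 \right)} = - 3 \cdot 1 + 2 \left(-2\right) \frac{1}{2 + 3} = \left(-1\right) 3 + 2 \left(-2\right) \frac{1}{5} = -3 + 2 \left(-2\right) \frac{1}{5} = -3 - \frac{4}{5} = - \frac{19}{5}$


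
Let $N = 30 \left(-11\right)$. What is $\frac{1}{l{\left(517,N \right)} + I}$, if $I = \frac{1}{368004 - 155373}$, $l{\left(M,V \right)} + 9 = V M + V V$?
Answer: $- \frac{212631}{13123372688} \approx -1.6202 \cdot 10^{-5}$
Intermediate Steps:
$N = -330$
$l{\left(M,V \right)} = -9 + V^{2} + M V$ ($l{\left(M,V \right)} = -9 + \left(V M + V V\right) = -9 + \left(M V + V^{2}\right) = -9 + \left(V^{2} + M V\right) = -9 + V^{2} + M V$)
$I = \frac{1}{212631} \approx 4.703 \cdot 10^{-6}$
$\frac{1}{l{\left(517,N \right)} + I} = \frac{1}{\left(-9 + \left(-330\right)^{2} + 517 \left(-330\right)\right) + \frac{1}{212631}} = \frac{1}{\left(-9 + 108900 - 170610\right) + \frac{1}{212631}} = \frac{1}{-61719 + \frac{1}{212631}} = \frac{1}{- \frac{13123372688}{212631}} = - \frac{212631}{13123372688}$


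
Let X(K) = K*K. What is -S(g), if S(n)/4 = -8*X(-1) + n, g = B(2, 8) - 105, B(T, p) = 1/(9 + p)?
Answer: 7680/17 ≈ 451.76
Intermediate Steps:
X(K) = K²
g = -1784/17 (g = 1/(9 + 8) - 105 = 1/17 - 105 = -1784/17 ≈ -104.94)
S(n) = -32 + 4*n (S(n) = 4*(-8*(-1)² + n) = 4*(-8*1 + n) = 4*(-8 + n) = -32 + 4*n)
-S(g) = -(-32 + 4*(-1784/17)) = -(-32 - 7136/17) = -1*(-7680/17) = 7680/17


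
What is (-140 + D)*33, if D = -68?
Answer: -6864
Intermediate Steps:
(-140 + D)*33 = (-140 - 68)*33 = -208*33 = -6864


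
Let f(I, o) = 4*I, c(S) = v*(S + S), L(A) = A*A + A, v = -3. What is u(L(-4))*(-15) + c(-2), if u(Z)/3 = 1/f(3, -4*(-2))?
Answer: 33/4 ≈ 8.2500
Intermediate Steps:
L(A) = A + A² (L(A) = A² + A = A + A²)
c(S) = -6*S (c(S) = -3*(S + S) = -6*S)
u(Z) = ¼ (u(Z) = 3/((4*3)) = 3/12 = 3*(1/12) = ¼)
u(L(-4))*(-15) + c(-2) = (¼)*(-15) - 6*(-2) = -15/4 + 12 = 33/4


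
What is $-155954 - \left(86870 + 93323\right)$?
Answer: $-336147$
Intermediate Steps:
$-155954 - \left(86870 + 93323\right) = -155954 - 180193 = -336147$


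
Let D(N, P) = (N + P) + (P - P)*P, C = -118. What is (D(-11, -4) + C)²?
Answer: 17689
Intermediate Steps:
D(N, P) = N + P (D(N, P) = (N + P) + 0*P = (N + P) + 0 = N + P)
(D(-11, -4) + C)² = ((-11 - 4) - 118)² = (-15 - 118)² = (-133)² = 17689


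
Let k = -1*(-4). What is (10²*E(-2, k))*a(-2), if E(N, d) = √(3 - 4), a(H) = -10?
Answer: -1000*I ≈ -1000.0*I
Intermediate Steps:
k = 4
E(N, d) = I (E(N, d) = √(-1) = I)
(10²*E(-2, k))*a(-2) = (10²*I)*(-10) = (100*I)*(-10) = -1000*I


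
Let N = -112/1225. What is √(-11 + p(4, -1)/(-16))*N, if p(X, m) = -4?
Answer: -8*I*√43/175 ≈ -0.29977*I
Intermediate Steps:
N = -16/175 (N = -112*1/1225 = -16/175 ≈ -0.091429)
√(-11 + p(4, -1)/(-16))*N = √(-11 - 4/(-16))*(-16/175) = √(-11 - 4*(-1/16))*(-16/175) = √(-11 + ¼)*(-16/175) = √(-43/4)*(-16/175) = (I*√43/2)*(-16/175) = -8*I*√43/175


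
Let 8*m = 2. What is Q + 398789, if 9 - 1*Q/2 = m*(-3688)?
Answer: 400651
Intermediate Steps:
m = 1/4 (m = (1/8)*2 = 1/4 ≈ 0.25000)
Q = 1862 (Q = 18 - (-3688)/2 = 18 - 2*(-922) = 18 + 1844 = 1862)
Q + 398789 = 1862 + 398789 = 400651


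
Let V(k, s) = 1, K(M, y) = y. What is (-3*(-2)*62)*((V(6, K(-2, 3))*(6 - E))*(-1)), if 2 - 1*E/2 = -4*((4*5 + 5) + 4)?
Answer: 85560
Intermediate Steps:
E = 236 (E = 4 - (-8)*((4*5 + 5) + 4) = 4 - (-8)*((20 + 5) + 4) = 4 - (-8)*(25 + 4) = 4 - (-8)*29 = 4 - 2*(-116) = 4 + 232 = 236)
(-3*(-2)*62)*((V(6, K(-2, 3))*(6 - E))*(-1)) = (-3*(-2)*62)*((1*(6 - 1*236))*(-1)) = (6*62)*((1*(6 - 236))*(-1)) = 372*((1*(-230))*(-1)) = 372*(-230*(-1)) = 372*230 = 85560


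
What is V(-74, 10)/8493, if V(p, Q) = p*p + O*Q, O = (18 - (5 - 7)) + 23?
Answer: 5906/8493 ≈ 0.69540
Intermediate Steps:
O = 43 (O = (18 - 1*(-2)) + 23 = (18 + 2) + 23 = 20 + 23 = 43)
V(p, Q) = p**2 + 43*Q (V(p, Q) = p*p + 43*Q = p**2 + 43*Q)
V(-74, 10)/8493 = ((-74)**2 + 43*10)/8493 = (5476 + 430)*(1/8493) = 5906*(1/8493) = 5906/8493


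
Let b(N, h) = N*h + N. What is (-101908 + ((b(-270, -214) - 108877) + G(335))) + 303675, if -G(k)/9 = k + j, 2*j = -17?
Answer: 294923/2 ≈ 1.4746e+5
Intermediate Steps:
j = -17/2 (j = (½)*(-17) = -17/2 ≈ -8.5000)
b(N, h) = N + N*h
G(k) = 153/2 - 9*k (G(k) = -9*(k - 17/2) = -9*(-17/2 + k) = 153/2 - 9*k)
(-101908 + ((b(-270, -214) - 108877) + G(335))) + 303675 = (-101908 + ((-270*(1 - 214) - 108877) + (153/2 - 9*335))) + 303675 = (-101908 + ((-270*(-213) - 108877) + (153/2 - 3015))) + 303675 = (-101908 + ((57510 - 108877) - 5877/2)) + 303675 = (-101908 + (-51367 - 5877/2)) + 303675 = (-101908 - 108611/2) + 303675 = -312427/2 + 303675 = 294923/2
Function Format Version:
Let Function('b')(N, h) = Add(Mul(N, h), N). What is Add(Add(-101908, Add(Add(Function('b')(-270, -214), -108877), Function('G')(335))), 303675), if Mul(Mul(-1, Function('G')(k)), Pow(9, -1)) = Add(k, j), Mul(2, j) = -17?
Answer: Rational(294923, 2) ≈ 1.4746e+5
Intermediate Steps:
j = Rational(-17, 2) (j = Mul(Rational(1, 2), -17) = Rational(-17, 2) ≈ -8.5000)
Function('b')(N, h) = Add(N, Mul(N, h))
Function('G')(k) = Add(Rational(153, 2), Mul(-9, k)) (Function('G')(k) = Mul(-9, Add(k, Rational(-17, 2))) = Mul(-9, Add(Rational(-17, 2), k)) = Add(Rational(153, 2), Mul(-9, k)))
Add(Add(-101908, Add(Add(Function('b')(-270, -214), -108877), Function('G')(335))), 303675) = Add(Add(-101908, Add(Add(Mul(-270, Add(1, -214)), -108877), Add(Rational(153, 2), Mul(-9, 335)))), 303675) = Add(Add(-101908, Add(Add(Mul(-270, -213), -108877), Add(Rational(153, 2), -3015))), 303675) = Add(Add(-101908, Add(Add(57510, -108877), Rational(-5877, 2))), 303675) = Add(Add(-101908, Add(-51367, Rational(-5877, 2))), 303675) = Add(Add(-101908, Rational(-108611, 2)), 303675) = Add(Rational(-312427, 2), 303675) = Rational(294923, 2)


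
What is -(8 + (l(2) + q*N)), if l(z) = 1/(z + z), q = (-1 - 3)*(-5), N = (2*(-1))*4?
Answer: 607/4 ≈ 151.75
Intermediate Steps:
N = -8 (N = -2*4 = -8)
q = 20 (q = -4*(-5) = 20)
l(z) = 1/(2*z)
-(8 + (l(2) + q*N)) = -(8 + ((½)/2 + 20*(-8))) = -(8 + ((½)*(½) - 160)) = -(8 + (¼ - 160)) = -(8 - 639/4) = -1*(-607/4) = 607/4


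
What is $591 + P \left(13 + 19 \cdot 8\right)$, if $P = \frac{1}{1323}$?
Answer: $\frac{260686}{441} \approx 591.13$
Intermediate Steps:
$P = \frac{1}{1323} \approx 0.00075586$
$591 + P \left(13 + 19 \cdot 8\right) = 591 + \frac{13 + 19 \cdot 8}{1323} = 591 + \frac{13 + 152}{1323} = 591 + \frac{1}{1323} \cdot 165 = 591 + \frac{55}{441} = \frac{260686}{441}$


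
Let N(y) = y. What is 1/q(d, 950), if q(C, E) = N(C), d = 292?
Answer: 1/292 ≈ 0.0034247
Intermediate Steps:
q(C, E) = C
1/q(d, 950) = 1/292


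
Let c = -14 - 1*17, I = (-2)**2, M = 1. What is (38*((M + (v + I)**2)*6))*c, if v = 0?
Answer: -120156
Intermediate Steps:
I = 4
c = -31 (c = -14 - 17 = -31)
(38*((M + (v + I)**2)*6))*c = (38*((1 + (0 + 4)**2)*6))*(-31) = (38*((1 + 4**2)*6))*(-31) = (38*((1 + 16)*6))*(-31) = (38*(17*6))*(-31) = (38*102)*(-31) = 3876*(-31) = -120156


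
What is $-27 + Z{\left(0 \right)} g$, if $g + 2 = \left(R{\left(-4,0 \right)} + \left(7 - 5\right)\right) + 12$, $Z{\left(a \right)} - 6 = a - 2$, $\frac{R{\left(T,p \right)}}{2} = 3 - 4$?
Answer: $13$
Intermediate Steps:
$R{\left(T,p \right)} = -2$ ($R{\left(T,p \right)} = 2 \left(3 - 4\right) = 2 \left(-1\right) = -2$)
$Z{\left(a \right)} = 4 + a$ ($Z{\left(a \right)} = 6 + \left(a - 2\right) = 6 + \left(-2 + a\right) = 4 + a$)
$g = 10$ ($g = -2 + \left(\left(-2 + \left(7 - 5\right)\right) + 12\right) = -2 + \left(\left(-2 + 2\right) + 12\right) = -2 + \left(0 + 12\right) = -2 + 12 = 10$)
$-27 + Z{\left(0 \right)} g = -27 + \left(4 + 0\right) 10 = -27 + 4 \cdot 10 = -27 + 40 = 13$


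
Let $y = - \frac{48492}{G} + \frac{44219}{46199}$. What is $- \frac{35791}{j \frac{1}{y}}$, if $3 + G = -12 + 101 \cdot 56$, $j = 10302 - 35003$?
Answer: $- \frac{71254244955439}{6437292015859} \approx -11.069$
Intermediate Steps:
$j = -24701$
$G = 5641$ ($G = -3 + \left(-12 + 101 \cdot 56\right) = -3 + \left(-12 + 5656\right) = -3 + 5644 = 5641$)
$y = - \frac{1990842529}{260608559}$ ($y = - \frac{48492}{5641} + \frac{44219}{46199} = - \frac{1990842529}{260608559} \approx -7.6392$)
$- \frac{35791}{j \frac{1}{y}} = - \frac{35791}{\left(-24701\right) \frac{1}{- \frac{1990842529}{260608559}}} = - \frac{35791}{\left(-24701\right) \left(- \frac{260608559}{1990842529}\right)} = - \frac{35791}{\frac{6437292015859}{1990842529}} = \left(-35791\right) \frac{1990842529}{6437292015859} = - \frac{71254244955439}{6437292015859}$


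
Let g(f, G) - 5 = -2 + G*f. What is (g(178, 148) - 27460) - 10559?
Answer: -11672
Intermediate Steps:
g(f, G) = 3 + G*f (g(f, G) = 5 + (-2 + G*f) = 3 + G*f)
(g(178, 148) - 27460) - 10559 = ((3 + 148*178) - 27460) - 10559 = ((3 + 26344) - 27460) - 10559 = (26347 - 27460) - 10559 = -1113 - 10559 = -11672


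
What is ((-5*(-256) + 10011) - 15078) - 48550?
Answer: -52337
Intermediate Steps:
((-5*(-256) + 10011) - 15078) - 48550 = ((1280 + 10011) - 15078) - 48550 = (11291 - 15078) - 48550 = -3787 - 48550 = -52337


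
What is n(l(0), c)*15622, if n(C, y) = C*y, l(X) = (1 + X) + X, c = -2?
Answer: -31244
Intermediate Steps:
l(X) = 1 + 2*X
n(l(0), c)*15622 = ((1 + 2*0)*(-2))*15622 = ((1 + 0)*(-2))*15622 = (1*(-2))*15622 = -2*15622 = -31244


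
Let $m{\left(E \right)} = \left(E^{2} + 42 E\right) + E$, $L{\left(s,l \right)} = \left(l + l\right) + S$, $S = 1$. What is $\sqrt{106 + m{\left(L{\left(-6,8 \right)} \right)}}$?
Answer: $\sqrt{1126} \approx 33.556$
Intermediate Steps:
$L{\left(s,l \right)} = 1 + 2 l$ ($L{\left(s,l \right)} = \left(l + l\right) + 1 = 2 l + 1 = 1 + 2 l$)
$m{\left(E \right)} = E^{2} + 43 E$
$\sqrt{106 + m{\left(L{\left(-6,8 \right)} \right)}} = \sqrt{106 + \left(1 + 2 \cdot 8\right) \left(43 + \left(1 + 2 \cdot 8\right)\right)} = \sqrt{106 + \left(1 + 16\right) \left(43 + \left(1 + 16\right)\right)} = \sqrt{106 + 17 \left(43 + 17\right)} = \sqrt{106 + 17 \cdot 60} = \sqrt{106 + 1020} = \sqrt{1126}$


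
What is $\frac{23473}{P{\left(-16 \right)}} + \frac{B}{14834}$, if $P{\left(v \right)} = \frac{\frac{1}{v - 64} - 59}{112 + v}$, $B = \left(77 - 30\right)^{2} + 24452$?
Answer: $- \frac{2674038475179}{70031314} \approx -38183.0$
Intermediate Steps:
$B = 26661$ ($B = 47^{2} + 24452 = 2209 + 24452 = 26661$)
$P{\left(v \right)} = \frac{-59 + \frac{1}{-64 + v}}{112 + v}$ ($P{\left(v \right)} = \frac{\frac{1}{-64 + v} - 59}{112 + v} = \frac{-59 + \frac{1}{-64 + v}}{112 + v}$)
$\frac{23473}{P{\left(-16 \right)}} + \frac{B}{14834} = \frac{23473}{\frac{1}{-7168 + \left(-16\right)^{2} + 48 \left(-16\right)} \left(3777 - -944\right)} + \frac{26661}{14834} = \frac{23473}{\frac{1}{-7168 + 256 - 768} \left(3777 + 944\right)} + 26661 \cdot \frac{1}{14834} = \frac{23473}{\frac{1}{-7680} \cdot 4721} + \frac{26661}{14834} = \frac{23473}{\left(- \frac{1}{7680}\right) 4721} + \frac{26661}{14834} = \frac{23473}{- \frac{4721}{7680}} + \frac{26661}{14834} = 23473 \left(- \frac{7680}{4721}\right) + \frac{26661}{14834} = - \frac{180272640}{4721} + \frac{26661}{14834} = - \frac{2674038475179}{70031314}$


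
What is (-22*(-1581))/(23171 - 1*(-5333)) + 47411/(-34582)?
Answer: -37143005/246431332 ≈ -0.15072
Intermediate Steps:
(-22*(-1581))/(23171 - 1*(-5333)) + 47411/(-34582) = 34782/(23171 + 5333) + 47411*(-1/34582) = 34782/28504 - 47411/34582 = 34782*(1/28504) - 47411/34582 = 17391/14252 - 47411/34582 = -37143005/246431332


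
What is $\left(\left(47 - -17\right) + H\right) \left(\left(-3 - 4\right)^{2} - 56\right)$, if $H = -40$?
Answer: $-168$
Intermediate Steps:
$\left(\left(47 - -17\right) + H\right) \left(\left(-3 - 4\right)^{2} - 56\right) = \left(\left(47 - -17\right) - 40\right) \left(\left(-3 - 4\right)^{2} - 56\right) = \left(\left(47 + 17\right) - 40\right) \left(\left(-7\right)^{2} - 56\right) = \left(64 - 40\right) \left(49 - 56\right) = 24 \left(-7\right) = -168$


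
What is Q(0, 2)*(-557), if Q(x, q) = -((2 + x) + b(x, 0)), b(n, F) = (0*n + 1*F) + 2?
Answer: 2228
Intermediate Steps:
b(n, F) = 2 + F (b(n, F) = (0 + F) + 2 = F + 2 = 2 + F)
Q(x, q) = -4 - x (Q(x, q) = -((2 + x) + (2 + 0)) = -((2 + x) + 2) = -(4 + x) = -4 - x)
Q(0, 2)*(-557) = (-4 - 1*0)*(-557) = (-4 + 0)*(-557) = -4*(-557) = 2228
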